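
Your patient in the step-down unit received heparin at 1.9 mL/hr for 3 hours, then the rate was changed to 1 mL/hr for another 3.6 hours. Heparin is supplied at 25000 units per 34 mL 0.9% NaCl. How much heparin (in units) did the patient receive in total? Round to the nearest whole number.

6838 units

Concentration = 25000 units ÷ 34 mL = 735.2941 units/mL
Stage 1: 1.9 mL/hr × 3 hr = 5.7 mL → 5.7 mL × 735.2941 units/mL = 4191.176 units
Stage 2: 1 mL/hr × 3.6 hr = 3.6 mL → 3.6 mL × 735.2941 units/mL = 2647.059 units
Total = 4191.176 + 2647.059 = 6838.235 units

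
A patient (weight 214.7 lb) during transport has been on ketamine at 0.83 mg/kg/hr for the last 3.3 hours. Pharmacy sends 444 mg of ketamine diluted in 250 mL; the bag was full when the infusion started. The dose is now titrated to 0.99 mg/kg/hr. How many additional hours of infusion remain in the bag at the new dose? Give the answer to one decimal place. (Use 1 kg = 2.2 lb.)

1.8 hours

Initial rate:
Weight = 214.7 lb ÷ 2.2 lb/kg = 97.59091 kg
Dose = 0.83 mg/kg/hr × 97.59091 kg = 81.00045 mg/hr
Concentration = 444 mg ÷ 250 mL = 1.776 mg/mL
Rate = 81.00045 mg/hr ÷ 1.776 mg/mL = 45.60836 mL/hr
Volume infused so far = 45.60836 mL/hr × 3.3 hr = 150.5076 mL
Volume remaining = 250 − 150.5076 = 99.4924 mL
New rate:
Dose = 0.99 mg/kg/hr × 97.59091 kg = 96.615 mg/hr
Rate = 96.615 mg/hr ÷ 1.776 mg/mL = 54.40034 mL/hr
Time remaining = 99.4924 mL ÷ 54.40034 mL/hr = 1.828893 hr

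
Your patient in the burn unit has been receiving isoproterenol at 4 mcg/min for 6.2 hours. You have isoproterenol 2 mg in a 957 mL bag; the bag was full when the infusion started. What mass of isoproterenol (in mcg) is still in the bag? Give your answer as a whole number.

512 mcg

4 mcg/min × 60 min/hr = 240 mcg/hr
Concentration = 2 mg ÷ 957 mL = 0.002089864 mg/mL = 2.089864 mcg/mL
Rate = 240 mcg/hr ÷ 2.089864 mcg/mL = 114.84 mL/hr
Volume infused = 114.84 mL/hr × 6.2 hr = 712.008 mL
Volume remaining = 957 − 712.008 = 244.992 mL
Drug remaining = 244.992 mL × 2.089864 mcg/mL = 512 mcg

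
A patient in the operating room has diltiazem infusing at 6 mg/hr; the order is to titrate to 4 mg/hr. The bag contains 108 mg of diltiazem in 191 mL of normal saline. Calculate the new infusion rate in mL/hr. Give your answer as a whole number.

Concentration = 108 mg ÷ 191 mL = 0.565445 mg/mL
Rate = 4 mg/hr ÷ 0.565445 mg/mL = 7.074074 mL/hr

7 mL/hr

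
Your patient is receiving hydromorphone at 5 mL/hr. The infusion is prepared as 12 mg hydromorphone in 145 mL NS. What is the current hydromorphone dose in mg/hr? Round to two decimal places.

0.41 mg/hr

Concentration = 12 mg ÷ 145 mL = 0.08275862 mg/mL
Drug rate = 5 mL/hr × 0.08275862 mg/mL = 0.4137931 mg/hr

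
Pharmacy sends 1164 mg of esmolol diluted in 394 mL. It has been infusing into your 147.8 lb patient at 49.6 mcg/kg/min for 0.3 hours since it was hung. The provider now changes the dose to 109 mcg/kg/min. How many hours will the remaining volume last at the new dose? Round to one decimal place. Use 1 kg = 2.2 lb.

2.5 hours

Initial rate:
Weight = 147.8 lb ÷ 2.2 lb/kg = 67.18182 kg
Dose = 49.6 mcg/kg/min × 67.18182 kg = 3332.218 mcg/min
3332.218 mcg/min × 60 min/hr = 199933.1 mcg/hr
Concentration = 1164 mg ÷ 394 mL = 2.954315 mg/mL = 2954.315 mcg/mL
Rate = 199933.1 mcg/hr ÷ 2954.315 mcg/mL = 67.67495 mL/hr
Volume infused so far = 67.67495 mL/hr × 0.3 hr = 20.30248 mL
Volume remaining = 394 − 20.30248 = 373.6975 mL
New rate:
Dose = 109 mcg/kg/min × 67.18182 kg = 7322.818 mcg/min
7322.818 mcg/min × 60 min/hr = 439369.1 mcg/hr
Rate = 439369.1 mcg/hr ÷ 2954.315 mcg/mL = 148.7212 mL/hr
Time remaining = 373.6975 mL ÷ 148.7212 mL/hr = 2.51274 hr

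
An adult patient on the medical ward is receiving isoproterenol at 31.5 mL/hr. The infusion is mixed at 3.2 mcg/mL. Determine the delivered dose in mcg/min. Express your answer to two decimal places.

Drug rate = 31.5 mL/hr × 3.2 mcg/mL = 100.8 mcg/hr
100.8 mcg/hr ÷ 60 min/hr = 1.68 mcg/min

1.68 mcg/min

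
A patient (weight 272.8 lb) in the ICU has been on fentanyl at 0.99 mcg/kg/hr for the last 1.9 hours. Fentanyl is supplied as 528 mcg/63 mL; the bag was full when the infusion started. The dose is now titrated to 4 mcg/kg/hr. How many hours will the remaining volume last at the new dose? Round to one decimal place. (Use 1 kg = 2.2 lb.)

0.6 hours

Initial rate:
Weight = 272.8 lb ÷ 2.2 lb/kg = 124 kg
Dose = 0.99 mcg/kg/hr × 124 kg = 122.76 mcg/hr
Concentration = 528 mcg ÷ 63 mL = 8.380952 mcg/mL
Rate = 122.76 mcg/hr ÷ 8.380952 mcg/mL = 14.6475 mL/hr
Volume infused so far = 14.6475 mL/hr × 1.9 hr = 27.83025 mL
Volume remaining = 63 − 27.83025 = 35.16975 mL
New rate:
Dose = 4 mcg/kg/hr × 124 kg = 496 mcg/hr
Rate = 496 mcg/hr ÷ 8.380952 mcg/mL = 59.18182 mL/hr
Time remaining = 35.16975 mL ÷ 59.18182 mL/hr = 0.5942661 hr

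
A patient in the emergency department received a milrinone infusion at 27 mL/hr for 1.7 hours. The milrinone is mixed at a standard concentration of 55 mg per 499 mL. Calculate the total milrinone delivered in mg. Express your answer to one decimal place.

Concentration = 55 mg ÷ 499 mL = 0.1102204 mg/mL = 110.2204 mcg/mL
Drug rate = 27 mL/hr × 110.2204 mcg/mL = 2975.952 mcg/hr
Total = 2975.952 mcg/hr × 1.7 hr = 5059.118 mcg = 5.059118 mg

5.1 mg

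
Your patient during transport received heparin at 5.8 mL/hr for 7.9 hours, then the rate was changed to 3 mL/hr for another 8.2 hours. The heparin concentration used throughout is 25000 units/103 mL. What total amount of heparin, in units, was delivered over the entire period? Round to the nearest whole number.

Concentration = 25000 units ÷ 103 mL = 242.7184 units/mL
Stage 1: 5.8 mL/hr × 7.9 hr = 45.82 mL → 45.82 mL × 242.7184 units/mL = 11121.36 units
Stage 2: 3 mL/hr × 8.2 hr = 24.6 mL → 24.6 mL × 242.7184 units/mL = 5970.874 units
Total = 11121.36 + 5970.874 = 17092.23 units

17092 units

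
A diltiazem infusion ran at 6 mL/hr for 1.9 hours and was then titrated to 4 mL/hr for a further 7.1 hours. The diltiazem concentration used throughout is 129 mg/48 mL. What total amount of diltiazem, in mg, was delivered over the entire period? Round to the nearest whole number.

Concentration = 129 mg ÷ 48 mL = 2.6875 mg/mL
Stage 1: 6 mL/hr × 1.9 hr = 11.4 mL → 11.4 mL × 2.6875 mg/mL = 30.6375 mg
Stage 2: 4 mL/hr × 7.1 hr = 28.4 mL → 28.4 mL × 2.6875 mg/mL = 76.325 mg
Total = 30.6375 + 76.325 = 106.9625 mg

107 mg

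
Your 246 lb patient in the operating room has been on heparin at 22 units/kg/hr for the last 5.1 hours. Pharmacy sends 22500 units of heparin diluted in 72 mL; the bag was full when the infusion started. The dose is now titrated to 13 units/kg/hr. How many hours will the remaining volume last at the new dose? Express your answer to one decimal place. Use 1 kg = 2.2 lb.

Initial rate:
Weight = 246 lb ÷ 2.2 lb/kg = 111.8182 kg
Dose = 22 units/kg/hr × 111.8182 kg = 2460 units/hr
Concentration = 22500 units ÷ 72 mL = 312.5 units/mL
Rate = 2460 units/hr ÷ 312.5 units/mL = 7.872 mL/hr
Volume infused so far = 7.872 mL/hr × 5.1 hr = 40.1472 mL
Volume remaining = 72 − 40.1472 = 31.8528 mL
New rate:
Dose = 13 units/kg/hr × 111.8182 kg = 1453.636 units/hr
Rate = 1453.636 units/hr ÷ 312.5 units/mL = 4.651636 mL/hr
Time remaining = 31.8528 mL ÷ 4.651636 mL/hr = 6.847655 hr

6.8 hours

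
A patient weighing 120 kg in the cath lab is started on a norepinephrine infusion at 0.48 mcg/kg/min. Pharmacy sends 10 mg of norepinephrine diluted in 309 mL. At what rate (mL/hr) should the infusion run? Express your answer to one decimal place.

106.8 mL/hr

Dose = 0.48 mcg/kg/min × 120 kg = 57.6 mcg/min
57.6 mcg/min × 60 min/hr = 3456 mcg/hr
Concentration = 10 mg ÷ 309 mL = 0.03236246 mg/mL = 32.36246 mcg/mL
Rate = 3456 mcg/hr ÷ 32.36246 mcg/mL = 106.7904 mL/hr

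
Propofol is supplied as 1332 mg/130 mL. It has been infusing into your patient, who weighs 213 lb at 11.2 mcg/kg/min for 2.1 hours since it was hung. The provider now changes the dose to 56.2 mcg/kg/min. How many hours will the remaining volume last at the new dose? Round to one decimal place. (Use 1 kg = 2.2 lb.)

3.7 hours

Initial rate:
Weight = 213 lb ÷ 2.2 lb/kg = 96.81818 kg
Dose = 11.2 mcg/kg/min × 96.81818 kg = 1084.364 mcg/min
1084.364 mcg/min × 60 min/hr = 65061.82 mcg/hr
Concentration = 1332 mg ÷ 130 mL = 10.24615 mg/mL = 10246.15 mcg/mL
Rate = 65061.82 mcg/hr ÷ 10246.15 mcg/mL = 6.349877 mL/hr
Volume infused so far = 6.349877 mL/hr × 2.1 hr = 13.33474 mL
Volume remaining = 130 − 13.33474 = 116.6653 mL
New rate:
Dose = 56.2 mcg/kg/min × 96.81818 kg = 5441.182 mcg/min
5441.182 mcg/min × 60 min/hr = 326470.9 mcg/hr
Rate = 326470.9 mcg/hr ÷ 10246.15 mcg/mL = 31.86278 mL/hr
Time remaining = 116.6653 mL ÷ 31.86278 mL/hr = 3.661491 hr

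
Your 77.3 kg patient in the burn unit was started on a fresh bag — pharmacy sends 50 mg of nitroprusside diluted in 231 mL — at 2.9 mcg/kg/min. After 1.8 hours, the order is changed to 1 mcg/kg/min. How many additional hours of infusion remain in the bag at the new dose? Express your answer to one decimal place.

Initial rate:
Dose = 2.9 mcg/kg/min × 77.3 kg = 224.17 mcg/min
224.17 mcg/min × 60 min/hr = 13450.2 mcg/hr
Concentration = 50 mg ÷ 231 mL = 0.2164502 mg/mL = 216.4502 mcg/mL
Rate = 13450.2 mcg/hr ÷ 216.4502 mcg/mL = 62.13992 mL/hr
Volume infused so far = 62.13992 mL/hr × 1.8 hr = 111.8519 mL
Volume remaining = 231 − 111.8519 = 119.1481 mL
New rate:
Dose = 1 mcg/kg/min × 77.3 kg = 77.3 mcg/min
77.3 mcg/min × 60 min/hr = 4638 mcg/hr
Rate = 4638 mcg/hr ÷ 216.4502 mcg/mL = 21.42756 mL/hr
Time remaining = 119.1481 mL ÷ 21.42756 mL/hr = 5.560509 hr

5.6 hours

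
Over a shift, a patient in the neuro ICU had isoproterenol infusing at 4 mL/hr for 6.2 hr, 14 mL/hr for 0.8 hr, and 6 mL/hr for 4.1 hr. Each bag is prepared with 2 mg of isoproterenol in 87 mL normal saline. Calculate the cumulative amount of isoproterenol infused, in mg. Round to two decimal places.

Concentration = 2 mg ÷ 87 mL = 0.02298851 mg/mL
Stage 1: 4 mL/hr × 6.2 hr = 24.8 mL → 24.8 mL × 0.02298851 mg/mL = 0.5701149 mg
Stage 2: 14 mL/hr × 0.8 hr = 11.2 mL → 11.2 mL × 0.02298851 mg/mL = 0.2574713 mg
Stage 3: 6 mL/hr × 4.1 hr = 24.6 mL → 24.6 mL × 0.02298851 mg/mL = 0.5655172 mg
Total = 0.5701149 + 0.2574713 + 0.5655172 = 1.393103 mg

1.39 mg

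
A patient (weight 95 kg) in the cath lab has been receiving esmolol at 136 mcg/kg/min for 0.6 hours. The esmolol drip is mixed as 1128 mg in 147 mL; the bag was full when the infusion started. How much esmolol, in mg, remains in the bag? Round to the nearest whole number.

663 mg

Dose = 136 mcg/kg/min × 95 kg = 12920 mcg/min
12920 mcg/min × 60 min/hr = 775200 mcg/hr
Concentration = 1128 mg ÷ 147 mL = 7.673469 mg/mL = 7673.469 mcg/mL
Rate = 775200 mcg/hr ÷ 7673.469 mcg/mL = 101.0234 mL/hr
Volume infused = 101.0234 mL/hr × 0.6 hr = 60.61404 mL
Volume remaining = 147 − 60.61404 = 86.38596 mL
Drug remaining = 86.38596 mL × 7673.469 mcg/mL = 662880 mcg = 662.88 mg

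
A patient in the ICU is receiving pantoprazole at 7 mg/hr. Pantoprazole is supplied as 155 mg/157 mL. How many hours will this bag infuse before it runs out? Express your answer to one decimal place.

Concentration = 155 mg ÷ 157 mL = 0.9872611 mg/mL
Rate = 7 mg/hr ÷ 0.9872611 mg/mL = 7.090323 mL/hr
Duration = 157 mL ÷ 7.090323 mL/hr = 22.14286 hr

22.1 hours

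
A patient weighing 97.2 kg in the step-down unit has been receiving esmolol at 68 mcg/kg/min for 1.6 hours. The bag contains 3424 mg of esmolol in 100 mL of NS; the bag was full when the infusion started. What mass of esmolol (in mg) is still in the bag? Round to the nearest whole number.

Dose = 68 mcg/kg/min × 97.2 kg = 6609.6 mcg/min
6609.6 mcg/min × 60 min/hr = 396576 mcg/hr
Concentration = 3424 mg ÷ 100 mL = 34.24 mg/mL = 34240 mcg/mL
Rate = 396576 mcg/hr ÷ 34240 mcg/mL = 11.58224 mL/hr
Volume infused = 11.58224 mL/hr × 1.6 hr = 18.53159 mL
Volume remaining = 100 − 18.53159 = 81.46841 mL
Drug remaining = 81.46841 mL × 34240 mcg/mL = 2789478 mcg = 2789.478 mg

2789 mg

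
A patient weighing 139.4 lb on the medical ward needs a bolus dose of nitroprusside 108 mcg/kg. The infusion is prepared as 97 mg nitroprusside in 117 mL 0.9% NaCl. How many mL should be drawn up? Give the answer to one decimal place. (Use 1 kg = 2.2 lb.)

Weight = 139.4 lb ÷ 2.2 lb/kg = 63.36364 kg
Dose = 108 mcg/kg × 63.36364 kg = 6843.273 mcg
Concentration = 97 mg ÷ 117 mL = 0.8290598 mg/mL = 829.0598 mcg/mL
Volume = 6843.273 mcg ÷ 829.0598 mcg/mL = 8.254257 mL

8.3 mL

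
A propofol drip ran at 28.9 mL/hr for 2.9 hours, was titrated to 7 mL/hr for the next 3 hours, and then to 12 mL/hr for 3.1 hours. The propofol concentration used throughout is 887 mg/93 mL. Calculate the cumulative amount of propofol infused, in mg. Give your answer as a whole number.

1354 mg

Concentration = 887 mg ÷ 93 mL = 9.537634 mg/mL
Stage 1: 28.9 mL/hr × 2.9 hr = 83.81 mL → 83.81 mL × 9.537634 mg/mL = 799.3491 mg
Stage 2: 7 mL/hr × 3 hr = 21 mL → 21 mL × 9.537634 mg/mL = 200.2903 mg
Stage 3: 12 mL/hr × 3.1 hr = 37.2 mL → 37.2 mL × 9.537634 mg/mL = 354.8 mg
Total = 799.3491 + 200.2903 + 354.8 = 1354.439 mg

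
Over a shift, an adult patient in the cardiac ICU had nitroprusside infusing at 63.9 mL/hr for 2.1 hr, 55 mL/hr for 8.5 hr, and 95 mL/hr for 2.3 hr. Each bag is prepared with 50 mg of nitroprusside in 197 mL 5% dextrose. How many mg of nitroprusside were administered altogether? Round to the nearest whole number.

208 mg

Concentration = 50 mg ÷ 197 mL = 0.2538071 mg/mL
Stage 1: 63.9 mL/hr × 2.1 hr = 134.19 mL → 134.19 mL × 0.2538071 mg/mL = 34.05838 mg
Stage 2: 55 mL/hr × 8.5 hr = 467.5 mL → 467.5 mL × 0.2538071 mg/mL = 118.6548 mg
Stage 3: 95 mL/hr × 2.3 hr = 218.5 mL → 218.5 mL × 0.2538071 mg/mL = 55.45685 mg
Total = 34.05838 + 118.6548 + 55.45685 = 208.1701 mg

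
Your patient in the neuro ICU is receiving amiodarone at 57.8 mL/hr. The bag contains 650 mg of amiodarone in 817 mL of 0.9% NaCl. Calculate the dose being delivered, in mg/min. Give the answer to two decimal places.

0.77 mg/min

Concentration = 650 mg ÷ 817 mL = 0.7955936 mg/mL
Drug rate = 57.8 mL/hr × 0.7955936 mg/mL = 45.98531 mg/hr
45.98531 mg/hr ÷ 60 min/hr = 0.7664219 mg/min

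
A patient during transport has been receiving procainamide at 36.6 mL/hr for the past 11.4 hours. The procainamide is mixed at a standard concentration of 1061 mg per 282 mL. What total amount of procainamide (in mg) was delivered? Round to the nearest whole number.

Concentration = 1061 mg ÷ 282 mL = 3.762411 mg/mL
Drug rate = 36.6 mL/hr × 3.762411 mg/mL = 137.7043 mg/hr
Total = 137.7043 mg/hr × 11.4 hr = 1569.829 mg

1570 mg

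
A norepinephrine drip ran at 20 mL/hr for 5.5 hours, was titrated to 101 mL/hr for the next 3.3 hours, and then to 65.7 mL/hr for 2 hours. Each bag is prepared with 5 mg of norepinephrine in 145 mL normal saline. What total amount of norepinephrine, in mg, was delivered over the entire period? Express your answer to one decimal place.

19.8 mg

Concentration = 5 mg ÷ 145 mL = 0.03448276 mg/mL
Stage 1: 20 mL/hr × 5.5 hr = 110 mL → 110 mL × 0.03448276 mg/mL = 3.793103 mg
Stage 2: 101 mL/hr × 3.3 hr = 333.3 mL → 333.3 mL × 0.03448276 mg/mL = 11.4931 mg
Stage 3: 65.7 mL/hr × 2 hr = 131.4 mL → 131.4 mL × 0.03448276 mg/mL = 4.531034 mg
Total = 3.793103 + 11.4931 + 4.531034 = 19.81724 mg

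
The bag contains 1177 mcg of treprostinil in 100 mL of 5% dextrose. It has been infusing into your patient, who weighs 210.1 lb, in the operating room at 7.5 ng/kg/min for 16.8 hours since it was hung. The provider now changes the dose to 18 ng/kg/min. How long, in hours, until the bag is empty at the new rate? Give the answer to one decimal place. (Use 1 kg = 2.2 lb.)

4.4 hours

Initial rate:
Weight = 210.1 lb ÷ 2.2 lb/kg = 95.5 kg
Dose = 7.5 ng/kg/min × 95.5 kg = 716.25 ng/min
716.25 ng/min × 60 min/hr = 42975 ng/hr
Concentration = 1177 mcg ÷ 100 mL = 11.77 mcg/mL = 11770 ng/mL
Rate = 42975 ng/hr ÷ 11770 ng/mL = 3.651232 mL/hr
Volume infused so far = 3.651232 mL/hr × 16.8 hr = 61.3407 mL
Volume remaining = 100 − 61.3407 = 38.6593 mL
New rate:
Dose = 18 ng/kg/min × 95.5 kg = 1719 ng/min
1719 ng/min × 60 min/hr = 103140 ng/hr
Rate = 103140 ng/hr ÷ 11770 ng/mL = 8.762957 mL/hr
Time remaining = 38.6593 mL ÷ 8.762957 mL/hr = 4.411673 hr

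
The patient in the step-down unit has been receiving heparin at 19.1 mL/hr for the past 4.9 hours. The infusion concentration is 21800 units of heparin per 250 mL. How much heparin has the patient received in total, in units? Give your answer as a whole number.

8161 units

Concentration = 21800 units ÷ 250 mL = 87.2 units/mL
Drug rate = 19.1 mL/hr × 87.2 units/mL = 1665.52 units/hr
Total = 1665.52 units/hr × 4.9 hr = 8161.048 units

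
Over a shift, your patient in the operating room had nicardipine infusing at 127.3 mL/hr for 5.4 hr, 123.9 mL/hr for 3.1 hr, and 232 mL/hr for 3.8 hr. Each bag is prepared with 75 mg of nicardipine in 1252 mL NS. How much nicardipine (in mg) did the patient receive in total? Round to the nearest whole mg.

117 mg

Concentration = 75 mg ÷ 1252 mL = 0.05990415 mg/mL
Stage 1: 127.3 mL/hr × 5.4 hr = 687.42 mL → 687.42 mL × 0.05990415 mg/mL = 41.17931 mg
Stage 2: 123.9 mL/hr × 3.1 hr = 384.09 mL → 384.09 mL × 0.05990415 mg/mL = 23.00859 mg
Stage 3: 232 mL/hr × 3.8 hr = 881.6 mL → 881.6 mL × 0.05990415 mg/mL = 52.8115 mg
Total = 41.17931 + 23.00859 + 52.8115 = 116.9994 mg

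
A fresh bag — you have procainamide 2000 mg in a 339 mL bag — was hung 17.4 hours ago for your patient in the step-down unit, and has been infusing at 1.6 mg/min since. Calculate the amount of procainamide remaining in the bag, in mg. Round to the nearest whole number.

1.6 mg/min × 60 min/hr = 96 mg/hr
Concentration = 2000 mg ÷ 339 mL = 5.899705 mg/mL
Rate = 96 mg/hr ÷ 5.899705 mg/mL = 16.272 mL/hr
Volume infused = 16.272 mL/hr × 17.4 hr = 283.1328 mL
Volume remaining = 339 − 283.1328 = 55.8672 mL
Drug remaining = 55.8672 mL × 5.899705 mg/mL = 329.6 mg

330 mg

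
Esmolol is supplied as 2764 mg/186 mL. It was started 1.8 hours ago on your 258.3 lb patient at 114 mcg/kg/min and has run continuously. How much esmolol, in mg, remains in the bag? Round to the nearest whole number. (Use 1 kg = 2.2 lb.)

1318 mg

Weight = 258.3 lb ÷ 2.2 lb/kg = 117.4091 kg
Dose = 114 mcg/kg/min × 117.4091 kg = 13384.64 mcg/min
13384.64 mcg/min × 60 min/hr = 803078.2 mcg/hr
Concentration = 2764 mg ÷ 186 mL = 14.86022 mg/mL = 14860.22 mcg/mL
Rate = 803078.2 mcg/hr ÷ 14860.22 mcg/mL = 54.04216 mL/hr
Volume infused = 54.04216 mL/hr × 1.8 hr = 97.2759 mL
Volume remaining = 186 − 97.2759 = 88.7241 mL
Drug remaining = 88.7241 mL × 14860.22 mcg/mL = 1318459 mcg = 1318.459 mg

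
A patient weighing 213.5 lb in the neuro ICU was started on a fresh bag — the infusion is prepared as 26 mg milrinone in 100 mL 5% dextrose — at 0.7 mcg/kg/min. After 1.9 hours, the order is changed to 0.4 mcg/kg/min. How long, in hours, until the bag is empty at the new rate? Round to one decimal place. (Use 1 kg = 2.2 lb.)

7.8 hours

Initial rate:
Weight = 213.5 lb ÷ 2.2 lb/kg = 97.04545 kg
Dose = 0.7 mcg/kg/min × 97.04545 kg = 67.93182 mcg/min
67.93182 mcg/min × 60 min/hr = 4075.909 mcg/hr
Concentration = 26 mg ÷ 100 mL = 0.26 mg/mL = 260 mcg/mL
Rate = 4075.909 mcg/hr ÷ 260 mcg/mL = 15.67657 mL/hr
Volume infused so far = 15.67657 mL/hr × 1.9 hr = 29.78549 mL
Volume remaining = 100 − 29.78549 = 70.21451 mL
New rate:
Dose = 0.4 mcg/kg/min × 97.04545 kg = 38.81818 mcg/min
38.81818 mcg/min × 60 min/hr = 2329.091 mcg/hr
Rate = 2329.091 mcg/hr ÷ 260 mcg/mL = 8.958042 mL/hr
Time remaining = 70.21451 mL ÷ 8.958042 mL/hr = 7.838154 hr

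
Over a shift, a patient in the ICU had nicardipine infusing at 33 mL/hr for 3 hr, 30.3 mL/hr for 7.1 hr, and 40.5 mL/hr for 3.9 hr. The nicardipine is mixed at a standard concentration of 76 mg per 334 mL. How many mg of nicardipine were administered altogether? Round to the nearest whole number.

107 mg

Concentration = 76 mg ÷ 334 mL = 0.2275449 mg/mL
Stage 1: 33 mL/hr × 3 hr = 99 mL → 99 mL × 0.2275449 mg/mL = 22.52695 mg
Stage 2: 30.3 mL/hr × 7.1 hr = 215.13 mL → 215.13 mL × 0.2275449 mg/mL = 48.95174 mg
Stage 3: 40.5 mL/hr × 3.9 hr = 157.95 mL → 157.95 mL × 0.2275449 mg/mL = 35.94072 mg
Total = 22.52695 + 48.95174 + 35.94072 = 107.4194 mg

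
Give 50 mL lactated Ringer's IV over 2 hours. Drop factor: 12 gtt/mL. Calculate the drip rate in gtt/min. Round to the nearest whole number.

5 gtt/min

50 mL ÷ (2 hr × 60 = 120 min) = 0.4166667 mL/min
0.4166667 mL/min × 12 gtt/mL = 5 gtt/min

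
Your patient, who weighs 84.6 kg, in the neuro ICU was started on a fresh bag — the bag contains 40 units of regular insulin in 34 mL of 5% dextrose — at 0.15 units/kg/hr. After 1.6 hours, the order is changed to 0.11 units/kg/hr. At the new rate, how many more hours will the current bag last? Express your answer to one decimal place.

2.1 hours

Initial rate:
Dose = 0.15 units/kg/hr × 84.6 kg = 12.69 units/hr
Concentration = 40 units ÷ 34 mL = 1.176471 units/mL
Rate = 12.69 units/hr ÷ 1.176471 units/mL = 10.7865 mL/hr
Volume infused so far = 10.7865 mL/hr × 1.6 hr = 17.2584 mL
Volume remaining = 34 − 17.2584 = 16.7416 mL
New rate:
Dose = 0.11 units/kg/hr × 84.6 kg = 9.306 units/hr
Rate = 9.306 units/hr ÷ 1.176471 units/mL = 7.9101 mL/hr
Time remaining = 16.7416 mL ÷ 7.9101 mL/hr = 2.116484 hr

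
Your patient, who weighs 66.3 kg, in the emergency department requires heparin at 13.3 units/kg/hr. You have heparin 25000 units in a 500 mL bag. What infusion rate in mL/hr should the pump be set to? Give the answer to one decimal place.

17.6 mL/hr

Dose = 13.3 units/kg/hr × 66.3 kg = 881.79 units/hr
Concentration = 25000 units ÷ 500 mL = 50 units/mL
Rate = 881.79 units/hr ÷ 50 units/mL = 17.6358 mL/hr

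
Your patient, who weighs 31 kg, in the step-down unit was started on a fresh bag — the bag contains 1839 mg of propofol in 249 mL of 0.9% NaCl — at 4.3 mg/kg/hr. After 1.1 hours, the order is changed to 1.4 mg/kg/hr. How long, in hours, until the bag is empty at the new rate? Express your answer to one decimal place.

39.0 hours

Initial rate:
Dose = 4.3 mg/kg/hr × 31 kg = 133.3 mg/hr
Concentration = 1839 mg ÷ 249 mL = 7.385542 mg/mL
Rate = 133.3 mg/hr ÷ 7.385542 mg/mL = 18.04878 mL/hr
Volume infused so far = 18.04878 mL/hr × 1.1 hr = 19.85365 mL
Volume remaining = 249 − 19.85365 = 229.1463 mL
New rate:
Dose = 1.4 mg/kg/hr × 31 kg = 43.4 mg/hr
Rate = 43.4 mg/hr ÷ 7.385542 mg/mL = 5.876346 mL/hr
Time remaining = 229.1463 mL ÷ 5.876346 mL/hr = 38.9947 hr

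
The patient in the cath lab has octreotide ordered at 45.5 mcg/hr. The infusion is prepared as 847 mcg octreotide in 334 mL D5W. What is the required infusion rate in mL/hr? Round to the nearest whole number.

Concentration = 847 mcg ÷ 334 mL = 2.535928 mcg/mL
Rate = 45.5 mcg/hr ÷ 2.535928 mcg/mL = 17.94215 mL/hr

18 mL/hr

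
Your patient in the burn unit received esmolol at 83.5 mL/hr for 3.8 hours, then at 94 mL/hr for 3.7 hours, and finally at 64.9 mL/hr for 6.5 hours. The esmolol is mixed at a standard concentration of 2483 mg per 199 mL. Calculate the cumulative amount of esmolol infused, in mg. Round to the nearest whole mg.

13562 mg

Concentration = 2483 mg ÷ 199 mL = 12.47739 mg/mL
Stage 1: 83.5 mL/hr × 3.8 hr = 317.3 mL → 317.3 mL × 12.47739 mg/mL = 3959.075 mg
Stage 2: 94 mL/hr × 3.7 hr = 347.8 mL → 347.8 mL × 12.47739 mg/mL = 4339.635 mg
Stage 3: 64.9 mL/hr × 6.5 hr = 421.85 mL → 421.85 mL × 12.47739 mg/mL = 5263.586 mg
Total = 3959.075 + 4339.635 + 5263.586 = 13562.3 mg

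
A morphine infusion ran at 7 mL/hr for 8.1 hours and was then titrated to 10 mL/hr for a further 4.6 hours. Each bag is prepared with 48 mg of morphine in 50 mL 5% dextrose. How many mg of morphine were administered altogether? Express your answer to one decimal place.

98.6 mg

Concentration = 48 mg ÷ 50 mL = 0.96 mg/mL
Stage 1: 7 mL/hr × 8.1 hr = 56.7 mL → 56.7 mL × 0.96 mg/mL = 54.432 mg
Stage 2: 10 mL/hr × 4.6 hr = 46 mL → 46 mL × 0.96 mg/mL = 44.16 mg
Total = 54.432 + 44.16 = 98.592 mg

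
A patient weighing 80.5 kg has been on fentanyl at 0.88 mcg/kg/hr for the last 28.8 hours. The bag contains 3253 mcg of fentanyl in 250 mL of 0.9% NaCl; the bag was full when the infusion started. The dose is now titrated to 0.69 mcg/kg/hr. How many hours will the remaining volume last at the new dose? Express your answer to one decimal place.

Initial rate:
Dose = 0.88 mcg/kg/hr × 80.5 kg = 70.84 mcg/hr
Concentration = 3253 mcg ÷ 250 mL = 13.012 mcg/mL
Rate = 70.84 mcg/hr ÷ 13.012 mcg/mL = 5.444205 mL/hr
Volume infused so far = 5.444205 mL/hr × 28.8 hr = 156.7931 mL
Volume remaining = 250 − 156.7931 = 93.20689 mL
New rate:
Dose = 0.69 mcg/kg/hr × 80.5 kg = 55.545 mcg/hr
Rate = 55.545 mcg/hr ÷ 13.012 mcg/mL = 4.268752 mL/hr
Time remaining = 93.20689 mL ÷ 4.268752 mL/hr = 21.83469 hr

21.8 hours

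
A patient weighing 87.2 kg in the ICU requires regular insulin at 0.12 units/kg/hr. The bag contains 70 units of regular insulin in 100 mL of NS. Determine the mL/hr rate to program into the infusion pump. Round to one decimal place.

14.9 mL/hr

Dose = 0.12 units/kg/hr × 87.2 kg = 10.464 units/hr
Concentration = 70 units ÷ 100 mL = 0.7 units/mL
Rate = 10.464 units/hr ÷ 0.7 units/mL = 14.94857 mL/hr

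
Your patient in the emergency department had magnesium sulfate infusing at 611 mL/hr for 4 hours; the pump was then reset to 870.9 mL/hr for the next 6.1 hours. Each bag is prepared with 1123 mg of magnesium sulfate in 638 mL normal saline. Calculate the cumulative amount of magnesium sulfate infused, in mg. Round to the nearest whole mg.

13653 mg

Concentration = 1123 mg ÷ 638 mL = 1.760188 mg/mL
Stage 1: 611 mL/hr × 4 hr = 2444 mL → 2444 mL × 1.760188 mg/mL = 4301.9 mg
Stage 2: 870.9 mL/hr × 6.1 hr = 5312.49 mL → 5312.49 mL × 1.760188 mg/mL = 9350.982 mg
Total = 4301.9 + 9350.982 = 13652.88 mg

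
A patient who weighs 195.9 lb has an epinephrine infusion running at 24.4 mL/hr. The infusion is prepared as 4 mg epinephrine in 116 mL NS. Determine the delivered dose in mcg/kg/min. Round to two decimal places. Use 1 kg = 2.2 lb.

0.16 mcg/kg/min

Weight = 195.9 lb ÷ 2.2 lb/kg = 89.04545 kg
Concentration = 4 mg ÷ 116 mL = 0.03448276 mg/mL = 34.48276 mcg/mL
Drug rate = 24.4 mL/hr × 34.48276 mcg/mL = 841.3793 mcg/hr
841.3793 mcg/hr ÷ 60 min/hr = 14.02299 mcg/min
14.02299 mcg/min ÷ 89.04545 kg = 0.1574812 mcg/kg/min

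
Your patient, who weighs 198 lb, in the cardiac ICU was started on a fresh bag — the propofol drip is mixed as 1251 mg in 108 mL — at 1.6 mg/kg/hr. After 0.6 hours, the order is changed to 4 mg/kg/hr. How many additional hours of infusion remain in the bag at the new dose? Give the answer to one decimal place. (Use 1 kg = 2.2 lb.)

3.2 hours

Initial rate:
Weight = 198 lb ÷ 2.2 lb/kg = 90 kg
Dose = 1.6 mg/kg/hr × 90 kg = 144 mg/hr
Concentration = 1251 mg ÷ 108 mL = 11.58333 mg/mL
Rate = 144 mg/hr ÷ 11.58333 mg/mL = 12.43165 mL/hr
Volume infused so far = 12.43165 mL/hr × 0.6 hr = 7.458993 mL
Volume remaining = 108 − 7.458993 = 100.541 mL
New rate:
Dose = 4 mg/kg/hr × 90 kg = 360 mg/hr
Rate = 360 mg/hr ÷ 11.58333 mg/mL = 31.07914 mL/hr
Time remaining = 100.541 mL ÷ 31.07914 mL/hr = 3.235 hr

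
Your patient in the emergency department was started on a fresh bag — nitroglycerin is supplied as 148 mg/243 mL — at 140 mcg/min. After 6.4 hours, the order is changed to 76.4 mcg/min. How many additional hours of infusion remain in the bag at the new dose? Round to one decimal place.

20.6 hours

Initial rate:
140 mcg/min × 60 min/hr = 8400 mcg/hr
Concentration = 148 mg ÷ 243 mL = 0.6090535 mg/mL = 609.0535 mcg/mL
Rate = 8400 mcg/hr ÷ 609.0535 mcg/mL = 13.79189 mL/hr
Volume infused so far = 13.79189 mL/hr × 6.4 hr = 88.26811 mL
Volume remaining = 243 − 88.26811 = 154.7319 mL
New rate:
76.4 mcg/min × 60 min/hr = 4584 mcg/hr
Rate = 4584 mcg/hr ÷ 609.0535 mcg/mL = 7.526432 mL/hr
Time remaining = 154.7319 mL ÷ 7.526432 mL/hr = 20.55846 hr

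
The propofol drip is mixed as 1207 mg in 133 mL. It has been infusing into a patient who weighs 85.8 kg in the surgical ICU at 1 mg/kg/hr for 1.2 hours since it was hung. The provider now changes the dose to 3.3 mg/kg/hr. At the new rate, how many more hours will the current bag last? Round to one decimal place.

3.9 hours

Initial rate:
Dose = 1 mg/kg/hr × 85.8 kg = 85.8 mg/hr
Concentration = 1207 mg ÷ 133 mL = 9.075188 mg/mL
Rate = 85.8 mg/hr ÷ 9.075188 mg/mL = 9.45435 mL/hr
Volume infused so far = 9.45435 mL/hr × 1.2 hr = 11.34522 mL
Volume remaining = 133 − 11.34522 = 121.6548 mL
New rate:
Dose = 3.3 mg/kg/hr × 85.8 kg = 283.14 mg/hr
Rate = 283.14 mg/hr ÷ 9.075188 mg/mL = 31.19935 mL/hr
Time remaining = 121.6548 mL ÷ 31.19935 mL/hr = 3.899272 hr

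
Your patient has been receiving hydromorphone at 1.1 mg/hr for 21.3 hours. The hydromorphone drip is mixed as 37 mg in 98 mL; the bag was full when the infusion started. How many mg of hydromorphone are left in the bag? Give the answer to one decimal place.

13.6 mg

Concentration = 37 mg ÷ 98 mL = 0.377551 mg/mL
Rate = 1.1 mg/hr ÷ 0.377551 mg/mL = 2.913514 mL/hr
Volume infused = 2.913514 mL/hr × 21.3 hr = 62.05784 mL
Volume remaining = 98 − 62.05784 = 35.94216 mL
Drug remaining = 35.94216 mL × 0.377551 mg/mL = 13.57 mg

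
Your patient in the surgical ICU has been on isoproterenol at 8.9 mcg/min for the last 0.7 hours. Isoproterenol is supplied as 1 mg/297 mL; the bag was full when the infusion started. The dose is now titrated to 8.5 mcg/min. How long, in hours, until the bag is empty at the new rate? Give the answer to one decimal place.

1.2 hours

Initial rate:
8.9 mcg/min × 60 min/hr = 534 mcg/hr
Concentration = 1 mg ÷ 297 mL = 0.003367003 mg/mL = 3.367003 mcg/mL
Rate = 534 mcg/hr ÷ 3.367003 mcg/mL = 158.598 mL/hr
Volume infused so far = 158.598 mL/hr × 0.7 hr = 111.0186 mL
Volume remaining = 297 − 111.0186 = 185.9814 mL
New rate:
8.5 mcg/min × 60 min/hr = 510 mcg/hr
Rate = 510 mcg/hr ÷ 3.367003 mcg/mL = 151.47 mL/hr
Time remaining = 185.9814 mL ÷ 151.47 mL/hr = 1.227843 hr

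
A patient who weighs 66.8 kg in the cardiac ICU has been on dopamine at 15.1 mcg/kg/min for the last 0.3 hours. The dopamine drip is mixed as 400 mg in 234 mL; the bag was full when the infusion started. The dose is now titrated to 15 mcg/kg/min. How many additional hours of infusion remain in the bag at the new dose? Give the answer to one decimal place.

Initial rate:
Dose = 15.1 mcg/kg/min × 66.8 kg = 1008.68 mcg/min
1008.68 mcg/min × 60 min/hr = 60520.8 mcg/hr
Concentration = 400 mg ÷ 234 mL = 1.709402 mg/mL = 1709.402 mcg/mL
Rate = 60520.8 mcg/hr ÷ 1709.402 mcg/mL = 35.40467 mL/hr
Volume infused so far = 35.40467 mL/hr × 0.3 hr = 10.6214 mL
Volume remaining = 234 − 10.6214 = 223.3786 mL
New rate:
Dose = 15 mcg/kg/min × 66.8 kg = 1002 mcg/min
1002 mcg/min × 60 min/hr = 60120 mcg/hr
Rate = 60120 mcg/hr ÷ 1709.402 mcg/mL = 35.1702 mL/hr
Time remaining = 223.3786 mL ÷ 35.1702 mL/hr = 6.35136 hr

6.4 hours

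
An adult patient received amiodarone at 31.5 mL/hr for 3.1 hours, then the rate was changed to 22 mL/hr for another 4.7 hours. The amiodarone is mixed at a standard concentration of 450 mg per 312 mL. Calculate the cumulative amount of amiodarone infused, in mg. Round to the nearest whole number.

290 mg

Concentration = 450 mg ÷ 312 mL = 1.442308 mg/mL
Stage 1: 31.5 mL/hr × 3.1 hr = 97.65 mL → 97.65 mL × 1.442308 mg/mL = 140.8413 mg
Stage 2: 22 mL/hr × 4.7 hr = 103.4 mL → 103.4 mL × 1.442308 mg/mL = 149.1346 mg
Total = 140.8413 + 149.1346 = 289.976 mg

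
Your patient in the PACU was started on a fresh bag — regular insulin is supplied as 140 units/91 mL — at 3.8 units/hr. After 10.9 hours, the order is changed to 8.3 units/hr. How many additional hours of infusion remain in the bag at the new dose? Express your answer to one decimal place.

11.9 hours

Initial rate:
Concentration = 140 units ÷ 91 mL = 1.538462 units/mL
Rate = 3.8 units/hr ÷ 1.538462 units/mL = 2.47 mL/hr
Volume infused so far = 2.47 mL/hr × 10.9 hr = 26.923 mL
Volume remaining = 91 − 26.923 = 64.077 mL
New rate:
Rate = 8.3 units/hr ÷ 1.538462 units/mL = 5.395 mL/hr
Time remaining = 64.077 mL ÷ 5.395 mL/hr = 11.87711 hr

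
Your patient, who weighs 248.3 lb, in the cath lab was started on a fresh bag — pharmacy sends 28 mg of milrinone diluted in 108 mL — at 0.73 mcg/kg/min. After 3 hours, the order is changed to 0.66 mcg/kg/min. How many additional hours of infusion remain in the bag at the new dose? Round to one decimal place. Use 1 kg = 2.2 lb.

Initial rate:
Weight = 248.3 lb ÷ 2.2 lb/kg = 112.8636 kg
Dose = 0.73 mcg/kg/min × 112.8636 kg = 82.39045 mcg/min
82.39045 mcg/min × 60 min/hr = 4943.427 mcg/hr
Concentration = 28 mg ÷ 108 mL = 0.2592593 mg/mL = 259.2593 mcg/mL
Rate = 4943.427 mcg/hr ÷ 259.2593 mcg/mL = 19.06751 mL/hr
Volume infused so far = 19.06751 mL/hr × 3 hr = 57.20252 mL
Volume remaining = 108 − 57.20252 = 50.79748 mL
New rate:
Dose = 0.66 mcg/kg/min × 112.8636 kg = 74.49 mcg/min
74.49 mcg/min × 60 min/hr = 4469.4 mcg/hr
Rate = 4469.4 mcg/hr ÷ 259.2593 mcg/mL = 17.23911 mL/hr
Time remaining = 50.79748 mL ÷ 17.23911 mL/hr = 2.946641 hr

2.9 hours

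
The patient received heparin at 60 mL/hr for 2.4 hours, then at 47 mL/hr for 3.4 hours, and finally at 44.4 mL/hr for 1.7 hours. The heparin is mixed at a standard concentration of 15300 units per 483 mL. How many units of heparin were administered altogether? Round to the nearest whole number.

12014 units

Concentration = 15300 units ÷ 483 mL = 31.67702 units/mL
Stage 1: 60 mL/hr × 2.4 hr = 144 mL → 144 mL × 31.67702 units/mL = 4561.491 units
Stage 2: 47 mL/hr × 3.4 hr = 159.8 mL → 159.8 mL × 31.67702 units/mL = 5061.988 units
Stage 3: 44.4 mL/hr × 1.7 hr = 75.48 mL → 75.48 mL × 31.67702 units/mL = 2390.981 units
Total = 4561.491 + 5061.988 + 2390.981 = 12014.46 units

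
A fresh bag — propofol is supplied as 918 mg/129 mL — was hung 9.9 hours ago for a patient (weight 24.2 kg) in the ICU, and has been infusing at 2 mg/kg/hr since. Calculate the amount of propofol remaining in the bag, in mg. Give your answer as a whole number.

439 mg

Dose = 2 mg/kg/hr × 24.2 kg = 48.4 mg/hr
Concentration = 918 mg ÷ 129 mL = 7.116279 mg/mL
Rate = 48.4 mg/hr ÷ 7.116279 mg/mL = 6.801307 mL/hr
Volume infused = 6.801307 mL/hr × 9.9 hr = 67.33294 mL
Volume remaining = 129 − 67.33294 = 61.66706 mL
Drug remaining = 61.66706 mL × 7.116279 mg/mL = 438.84 mg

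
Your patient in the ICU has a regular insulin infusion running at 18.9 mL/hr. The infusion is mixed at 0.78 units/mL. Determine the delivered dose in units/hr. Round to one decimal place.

Drug rate = 18.9 mL/hr × 0.78 units/mL = 14.742 units/hr

14.7 units/hr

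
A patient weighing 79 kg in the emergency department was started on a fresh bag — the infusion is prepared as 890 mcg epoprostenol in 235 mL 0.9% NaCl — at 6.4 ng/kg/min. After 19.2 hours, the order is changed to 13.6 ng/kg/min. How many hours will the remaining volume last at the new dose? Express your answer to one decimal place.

4.8 hours

Initial rate:
Dose = 6.4 ng/kg/min × 79 kg = 505.6 ng/min
505.6 ng/min × 60 min/hr = 30336 ng/hr
Concentration = 890 mcg ÷ 235 mL = 3.787234 mcg/mL = 3787.234 ng/mL
Rate = 30336 ng/hr ÷ 3787.234 ng/mL = 8.010067 mL/hr
Volume infused so far = 8.010067 mL/hr × 19.2 hr = 153.7933 mL
Volume remaining = 235 − 153.7933 = 81.20671 mL
New rate:
Dose = 13.6 ng/kg/min × 79 kg = 1074.4 ng/min
1074.4 ng/min × 60 min/hr = 64464 ng/hr
Rate = 64464 ng/hr ÷ 3787.234 ng/mL = 17.02139 mL/hr
Time remaining = 81.20671 mL ÷ 17.02139 mL/hr = 4.770861 hr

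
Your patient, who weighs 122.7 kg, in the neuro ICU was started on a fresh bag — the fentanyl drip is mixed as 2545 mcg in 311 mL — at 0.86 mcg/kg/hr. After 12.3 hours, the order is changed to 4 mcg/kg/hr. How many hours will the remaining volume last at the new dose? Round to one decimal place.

2.5 hours

Initial rate:
Dose = 0.86 mcg/kg/hr × 122.7 kg = 105.522 mcg/hr
Concentration = 2545 mcg ÷ 311 mL = 8.18328 mcg/mL
Rate = 105.522 mcg/hr ÷ 8.18328 mcg/mL = 12.89483 mL/hr
Volume infused so far = 12.89483 mL/hr × 12.3 hr = 158.6064 mL
Volume remaining = 311 − 158.6064 = 152.3936 mL
New rate:
Dose = 4 mcg/kg/hr × 122.7 kg = 490.8 mcg/hr
Rate = 490.8 mcg/hr ÷ 8.18328 mcg/mL = 59.97595 mL/hr
Time remaining = 152.3936 mL ÷ 59.97595 mL/hr = 2.540912 hr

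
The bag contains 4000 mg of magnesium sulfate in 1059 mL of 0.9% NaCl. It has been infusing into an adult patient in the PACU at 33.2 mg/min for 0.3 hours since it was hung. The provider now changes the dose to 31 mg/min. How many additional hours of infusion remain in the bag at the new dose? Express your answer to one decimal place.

Initial rate:
33.2 mg/min × 60 min/hr = 1992 mg/hr
Concentration = 4000 mg ÷ 1059 mL = 3.777148 mg/mL
Rate = 1992 mg/hr ÷ 3.777148 mg/mL = 527.382 mL/hr
Volume infused so far = 527.382 mL/hr × 0.3 hr = 158.2146 mL
Volume remaining = 1059 − 158.2146 = 900.7854 mL
New rate:
31 mg/min × 60 min/hr = 1860 mg/hr
Rate = 1860 mg/hr ÷ 3.777148 mg/mL = 492.435 mL/hr
Time remaining = 900.7854 mL ÷ 492.435 mL/hr = 1.829247 hr

1.8 hours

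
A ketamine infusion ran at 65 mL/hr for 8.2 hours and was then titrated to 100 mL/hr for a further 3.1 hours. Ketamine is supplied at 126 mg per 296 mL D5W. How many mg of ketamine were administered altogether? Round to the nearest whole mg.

359 mg

Concentration = 126 mg ÷ 296 mL = 0.4256757 mg/mL
Stage 1: 65 mL/hr × 8.2 hr = 533 mL → 533 mL × 0.4256757 mg/mL = 226.8851 mg
Stage 2: 100 mL/hr × 3.1 hr = 310 mL → 310 mL × 0.4256757 mg/mL = 131.9595 mg
Total = 226.8851 + 131.9595 = 358.8446 mg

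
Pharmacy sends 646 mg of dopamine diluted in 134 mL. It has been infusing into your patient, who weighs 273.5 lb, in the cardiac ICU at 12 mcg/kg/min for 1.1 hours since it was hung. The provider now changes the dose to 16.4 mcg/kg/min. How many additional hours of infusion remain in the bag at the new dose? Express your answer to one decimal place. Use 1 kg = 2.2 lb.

4.5 hours

Initial rate:
Weight = 273.5 lb ÷ 2.2 lb/kg = 124.3182 kg
Dose = 12 mcg/kg/min × 124.3182 kg = 1491.818 mcg/min
1491.818 mcg/min × 60 min/hr = 89509.09 mcg/hr
Concentration = 646 mg ÷ 134 mL = 4.820896 mg/mL = 4820.896 mcg/mL
Rate = 89509.09 mcg/hr ÷ 4820.896 mcg/mL = 18.5669 mL/hr
Volume infused so far = 18.5669 mL/hr × 1.1 hr = 20.42359 mL
Volume remaining = 134 − 20.42359 = 113.5764 mL
New rate:
Dose = 16.4 mcg/kg/min × 124.3182 kg = 2038.818 mcg/min
2038.818 mcg/min × 60 min/hr = 122329.1 mcg/hr
Rate = 122329.1 mcg/hr ÷ 4820.896 mcg/mL = 25.37476 mL/hr
Time remaining = 113.5764 mL ÷ 25.37476 mL/hr = 4.475959 hr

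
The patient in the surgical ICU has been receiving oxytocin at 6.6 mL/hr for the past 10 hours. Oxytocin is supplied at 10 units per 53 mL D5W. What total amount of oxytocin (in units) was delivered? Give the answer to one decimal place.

Concentration = 10 units ÷ 53 mL = 0.1886792 units/mL = 188.6792 milliunits/mL
Drug rate = 6.6 mL/hr × 188.6792 milliunits/mL = 1245.283 milliunits/hr
Total = 1245.283 milliunits/hr × 10 hr = 12452.83 milliunits = 12.45283 units

12.5 units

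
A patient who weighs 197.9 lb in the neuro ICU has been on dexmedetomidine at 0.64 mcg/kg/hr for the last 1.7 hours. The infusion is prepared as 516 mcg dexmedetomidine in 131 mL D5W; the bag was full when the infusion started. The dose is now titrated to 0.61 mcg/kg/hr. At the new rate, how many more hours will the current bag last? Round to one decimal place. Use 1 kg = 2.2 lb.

7.6 hours

Initial rate:
Weight = 197.9 lb ÷ 2.2 lb/kg = 89.95455 kg
Dose = 0.64 mcg/kg/hr × 89.95455 kg = 57.57091 mcg/hr
Concentration = 516 mcg ÷ 131 mL = 3.938931 mcg/mL
Rate = 57.57091 mcg/hr ÷ 3.938931 mcg/mL = 14.61587 mL/hr
Volume infused so far = 14.61587 mL/hr × 1.7 hr = 24.84698 mL
Volume remaining = 131 − 24.84698 = 106.153 mL
New rate:
Dose = 0.61 mcg/kg/hr × 89.95455 kg = 54.87227 mcg/hr
Rate = 54.87227 mcg/hr ÷ 3.938931 mcg/mL = 13.93075 mL/hr
Time remaining = 106.153 mL ÷ 13.93075 mL/hr = 7.62005 hr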